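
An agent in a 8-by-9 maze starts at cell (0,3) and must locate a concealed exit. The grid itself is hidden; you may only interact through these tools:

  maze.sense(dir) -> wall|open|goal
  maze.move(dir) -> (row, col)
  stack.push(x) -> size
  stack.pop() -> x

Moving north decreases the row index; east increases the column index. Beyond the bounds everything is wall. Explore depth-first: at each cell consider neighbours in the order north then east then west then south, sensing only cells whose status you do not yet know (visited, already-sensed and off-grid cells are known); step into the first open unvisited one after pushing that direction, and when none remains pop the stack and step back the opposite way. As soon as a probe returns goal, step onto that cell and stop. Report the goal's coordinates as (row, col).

% maze.sense dir='east'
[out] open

% stack.push x='east'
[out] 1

% maze.move dir='east'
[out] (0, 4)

% maze.sense dir='east'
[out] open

% stack.push x='east'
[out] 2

% maze.move dir='east'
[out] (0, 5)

% maze.sense dir='east'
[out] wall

% maze.sense dir='south'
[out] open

% stack.push x='south'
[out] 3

% maze.move dir='south'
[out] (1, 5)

% maze.sense dir='east'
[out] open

% stack.push x='east'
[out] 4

% maze.move dir='east'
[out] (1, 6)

% maze.sense dir='east'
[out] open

% stack.push x='east'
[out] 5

% maze.move dir='east'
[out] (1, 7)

% maze.sense dir='north'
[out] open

% stack.push x='north'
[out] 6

% maze.move dir='north'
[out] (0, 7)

% maze.sense dir='east'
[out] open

% stack.push x='east'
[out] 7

% maze.move dir='east'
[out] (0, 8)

% maze.sense dir='south'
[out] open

% stack.push x='south'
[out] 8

% maze.move dir='south'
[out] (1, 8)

% maze.sense dir='south'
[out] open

% stack.push x='south'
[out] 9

% maze.move dir='south'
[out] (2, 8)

% maze.sense dir='west'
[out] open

% stack.push x='west'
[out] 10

% maze.move dir='west'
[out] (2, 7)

% maze.sense dir='west'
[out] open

% stack.push x='west'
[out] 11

% maze.move dir='west'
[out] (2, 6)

% maze.sense dir='west'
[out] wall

% maze.sense dir='south'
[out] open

% stack.push x='south'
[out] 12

% maze.move dir='south'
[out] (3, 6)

% maze.sense dir='east'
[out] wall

% maze.sense dir='west'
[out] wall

% maze.sense dir='south'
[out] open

% stack.push x='south'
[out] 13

% maze.move dir='south'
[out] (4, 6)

% maze.sense dir='east'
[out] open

% stack.push x='east'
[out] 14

% maze.move dir='east'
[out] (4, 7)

% maze.sense dir='east'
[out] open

% stack.push x='east'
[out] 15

% maze.move dir='east'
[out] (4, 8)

% maze.sense dir='north'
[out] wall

% maze.sense dir='south'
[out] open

% stack.push x='south'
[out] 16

% maze.move dir='south'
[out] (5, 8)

% maze.sense dir='west'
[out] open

% stack.push x='west'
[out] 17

% maze.move dir='west'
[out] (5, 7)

% maze.sense dir='west'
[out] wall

% maze.sense dir='south'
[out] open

% stack.push x='south'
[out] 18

% maze.move dir='south'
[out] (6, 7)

% maze.sense dir='east'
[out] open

% stack.push x='east'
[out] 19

% maze.move dir='east'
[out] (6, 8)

% maze.sense dir='south'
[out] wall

% stack.pop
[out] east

% maze.move dir='west'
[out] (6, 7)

% maze.sense dir='west'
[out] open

% stack.push x='west'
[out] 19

% maze.move dir='west'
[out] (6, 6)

% maze.sense dir='west'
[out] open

% stack.push x='west'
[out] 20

% maze.move dir='west'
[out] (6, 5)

% maze.sense dir='north'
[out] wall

% maze.sense dir='west'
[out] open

% stack.push x='west'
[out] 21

% maze.move dir='west'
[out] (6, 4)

% maze.sense dir='north'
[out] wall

% maze.sense dir='west'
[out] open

% stack.push x='west'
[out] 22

% maze.move dir='west'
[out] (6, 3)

% maze.sense dir='north'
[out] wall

% maze.sense dir='west'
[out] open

% stack.push x='west'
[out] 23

% maze.move dir='west'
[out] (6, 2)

% maze.sense dir='north'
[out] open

% stack.push x='north'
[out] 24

% maze.move dir='north'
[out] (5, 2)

% maze.sense dir='north'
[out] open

% stack.push x='north'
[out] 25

% maze.move dir='north'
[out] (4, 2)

% maze.sense dir='north'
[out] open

% stack.push x='north'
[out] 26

% maze.move dir='north'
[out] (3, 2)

% maze.sense dir='north'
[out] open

% stack.push x='north'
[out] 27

% maze.move dir='north'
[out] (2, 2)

% maze.sense dir='north'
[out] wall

% maze.sense dir='east'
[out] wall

% maze.sense dir='west'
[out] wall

% stack.pop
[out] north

% maze.move dir='south'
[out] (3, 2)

% maze.sense dir='east'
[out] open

% stack.push x='east'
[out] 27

% maze.move dir='east'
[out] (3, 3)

% maze.sense dir='east'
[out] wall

% maze.sense dir='south'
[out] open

% stack.push x='south'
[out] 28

% maze.move dir='south'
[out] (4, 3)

% maze.sense dir='east'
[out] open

% stack.push x='east'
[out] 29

% maze.move dir='east'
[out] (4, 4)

% maze.sense dir='east'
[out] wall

% stack.pop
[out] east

% maze.move dir='west'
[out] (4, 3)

% stack.pop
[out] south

% maze.move dir='north'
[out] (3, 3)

% stack.pop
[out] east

% maze.move dir='west'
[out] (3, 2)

% maze.sense dir='west'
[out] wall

% stack.pop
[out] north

% maze.move dir='south'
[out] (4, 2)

% maze.sense dir='west'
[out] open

% stack.push x='west'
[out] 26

% maze.move dir='west'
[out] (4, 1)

% maze.sense dir='west'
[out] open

% stack.push x='west'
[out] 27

% maze.move dir='west'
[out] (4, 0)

% maze.sense dir='north'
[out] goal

% maze.move dir='north'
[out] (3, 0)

Answer: (3, 0)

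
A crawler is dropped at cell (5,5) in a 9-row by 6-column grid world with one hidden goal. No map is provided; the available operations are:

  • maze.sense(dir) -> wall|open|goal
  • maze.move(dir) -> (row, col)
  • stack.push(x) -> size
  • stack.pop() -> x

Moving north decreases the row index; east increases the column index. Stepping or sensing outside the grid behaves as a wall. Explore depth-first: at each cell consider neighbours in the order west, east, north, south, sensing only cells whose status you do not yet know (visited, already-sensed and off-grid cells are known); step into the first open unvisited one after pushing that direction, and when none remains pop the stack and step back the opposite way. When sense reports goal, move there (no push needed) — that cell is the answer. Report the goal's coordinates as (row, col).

# 1. maze.sense(dir=west) -> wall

# 2. maze.sense(dir=north) -> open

# 3. stack.push(x=north) -> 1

# 4. maze.move(dir=north) -> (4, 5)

# 5. maze.sense(dir=west) -> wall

# 6. maze.sense(dir=north) -> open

# 7. stack.push(x=north) -> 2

# 8. maze.move(dir=north) -> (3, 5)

# 9. maze.sense(dir=west) -> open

# 10. stack.push(x=west) -> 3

# 11. maze.move(dir=west) -> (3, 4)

# 12. maze.sense(dir=west) -> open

# 13. stack.push(x=west) -> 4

# 14. maze.move(dir=west) -> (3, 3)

# 15. maze.sense(dir=west) -> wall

# 16. maze.sense(dir=north) -> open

# 17. stack.push(x=north) -> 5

# 18. maze.move(dir=north) -> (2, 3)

# 19. maze.sense(dir=west) -> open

# 20. stack.push(x=west) -> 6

# 21. maze.move(dir=west) -> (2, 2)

# 22. maze.sense(dir=west) -> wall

# 23. maze.sense(dir=north) -> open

# 24. stack.push(x=north) -> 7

# 25. maze.move(dir=north) -> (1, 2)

# 26. maze.sense(dir=west) -> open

# 27. stack.push(x=west) -> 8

# 28. maze.move(dir=west) -> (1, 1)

# 29. maze.sense(dir=west) -> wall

# 30. maze.sense(dir=north) -> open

# 31. stack.push(x=north) -> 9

# 32. maze.move(dir=north) -> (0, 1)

# 33. maze.sense(dir=west) -> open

# 34. stack.push(x=west) -> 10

# 35. maze.move(dir=west) -> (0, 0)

# 36. stack.pop() -> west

# 37. maze.move(dir=east) -> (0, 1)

# 38. maze.sense(dir=east) -> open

# 39. stack.push(x=east) -> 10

# 40. maze.move(dir=east) -> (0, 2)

# 41. maze.sense(dir=east) -> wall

# 42. stack.pop() -> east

# 43. maze.move(dir=west) -> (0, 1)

# 44. stack.pop() -> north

# 45. maze.move(dir=south) -> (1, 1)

# 46. stack.pop() -> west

# 47. maze.move(dir=east) -> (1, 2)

# 48. maze.sense(dir=east) -> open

# 49. stack.push(x=east) -> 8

# 50. maze.move(dir=east) -> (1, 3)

# 51. maze.sense(dir=east) -> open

# 52. stack.push(x=east) -> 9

# 53. maze.move(dir=east) -> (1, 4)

# 54. maze.sense(dir=east) -> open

# 55. stack.push(x=east) -> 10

# 56. maze.move(dir=east) -> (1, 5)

# 57. maze.sense(dir=north) -> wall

# 58. maze.sense(dir=south) -> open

# 59. stack.push(x=south) -> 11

# 60. maze.move(dir=south) -> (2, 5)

# 61. maze.sense(dir=west) -> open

# 62. stack.push(x=west) -> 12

# 63. maze.move(dir=west) -> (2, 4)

# 64. stack.pop() -> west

# 65. maze.move(dir=east) -> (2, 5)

# 66. stack.pop() -> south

# 67. maze.move(dir=north) -> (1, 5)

# 68. stack.pop() -> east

# 69. maze.move(dir=west) -> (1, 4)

# 70. maze.sense(dir=north) -> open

# 71. stack.push(x=north) -> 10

# 72. maze.move(dir=north) -> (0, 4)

# 73. stack.pop() -> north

# 74. maze.move(dir=south) -> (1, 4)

# 75. stack.pop() -> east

# 76. maze.move(dir=west) -> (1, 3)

# 77. stack.pop() -> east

# 78. maze.move(dir=west) -> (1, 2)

# 79. stack.pop() -> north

# 80. maze.move(dir=south) -> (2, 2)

# 81. stack.pop() -> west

# 82. maze.move(dir=east) -> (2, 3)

# 83. stack.pop() -> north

# 84. maze.move(dir=south) -> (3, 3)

# 85. maze.sense(dir=south) -> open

# 86. stack.push(x=south) -> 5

# 87. maze.move(dir=south) -> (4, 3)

# 88. maze.sense(dir=west) -> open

# 89. stack.push(x=west) -> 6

# 90. maze.move(dir=west) -> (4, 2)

# 91. maze.sense(dir=west) -> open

# 92. stack.push(x=west) -> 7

# 93. maze.move(dir=west) -> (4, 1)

# 94. maze.sense(dir=west) -> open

# 95. stack.push(x=west) -> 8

# 96. maze.move(dir=west) -> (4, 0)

# 97. maze.sense(dir=north) -> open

# 98. stack.push(x=north) -> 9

# 99. maze.move(dir=north) -> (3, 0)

# 100. maze.sense(dir=east) -> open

# 101. stack.push(x=east) -> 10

# 102. maze.move(dir=east) -> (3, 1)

# 103. stack.pop() -> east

# 104. maze.move(dir=west) -> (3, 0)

# 105. maze.sense(dir=north) -> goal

# 106. maze.move(dir=north) -> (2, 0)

Answer: (2, 0)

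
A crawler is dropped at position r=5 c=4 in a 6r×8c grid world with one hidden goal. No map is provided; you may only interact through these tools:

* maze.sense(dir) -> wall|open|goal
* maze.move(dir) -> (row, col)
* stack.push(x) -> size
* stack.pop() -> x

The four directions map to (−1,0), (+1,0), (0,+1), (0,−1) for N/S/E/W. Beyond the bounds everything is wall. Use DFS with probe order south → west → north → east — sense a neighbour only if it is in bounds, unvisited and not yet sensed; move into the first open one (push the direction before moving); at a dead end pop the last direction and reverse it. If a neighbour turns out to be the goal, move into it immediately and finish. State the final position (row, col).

;; maze.sense(west) => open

;; stack.push(west) => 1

;; maze.move(west) => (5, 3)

;; maze.sense(west) => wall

;; maze.sense(north) => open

;; stack.push(north) => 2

;; maze.move(north) => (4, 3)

;; maze.sense(west) => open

;; stack.push(west) => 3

;; maze.move(west) => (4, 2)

;; maze.sense(west) => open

;; stack.push(west) => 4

;; maze.move(west) => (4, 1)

;; maze.sense(south) => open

;; stack.push(south) => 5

;; maze.move(south) => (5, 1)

;; maze.sense(west) => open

;; stack.push(west) => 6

;; maze.move(west) => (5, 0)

;; maze.sense(north) => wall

;; stack.pop() => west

;; maze.move(east) => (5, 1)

;; stack.pop() => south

;; maze.move(north) => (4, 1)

;; maze.sense(north) => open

;; stack.push(north) => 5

;; maze.move(north) => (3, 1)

;; maze.sense(west) => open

;; stack.push(west) => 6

;; maze.move(west) => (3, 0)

;; maze.sense(north) => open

;; stack.push(north) => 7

;; maze.move(north) => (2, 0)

;; maze.sense(north) => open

;; stack.push(north) => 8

;; maze.move(north) => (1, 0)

;; maze.sense(north) => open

;; stack.push(north) => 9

;; maze.move(north) => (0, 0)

;; maze.sense(east) => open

;; stack.push(east) => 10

;; maze.move(east) => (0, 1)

;; maze.sense(south) => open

;; stack.push(south) => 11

;; maze.move(south) => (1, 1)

;; maze.sense(south) => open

;; stack.push(south) => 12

;; maze.move(south) => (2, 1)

;; maze.sense(east) => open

;; stack.push(east) => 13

;; maze.move(east) => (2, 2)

;; maze.sense(south) => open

;; stack.push(south) => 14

;; maze.move(south) => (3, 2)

;; maze.sense(east) => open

;; stack.push(east) => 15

;; maze.move(east) => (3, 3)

;; maze.sense(north) => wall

;; maze.sense(east) => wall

;; stack.pop() => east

;; maze.move(west) => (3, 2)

;; stack.pop() => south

;; maze.move(north) => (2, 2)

;; maze.sense(north) => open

;; stack.push(north) => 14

;; maze.move(north) => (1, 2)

;; maze.sense(north) => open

;; stack.push(north) => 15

;; maze.move(north) => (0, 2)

;; maze.sense(east) => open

;; stack.push(east) => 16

;; maze.move(east) => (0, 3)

;; maze.sense(south) => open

;; stack.push(south) => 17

;; maze.move(south) => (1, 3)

;; maze.sense(east) => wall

;; stack.pop() => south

;; maze.move(north) => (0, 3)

;; maze.sense(east) => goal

;; maze.move(east) => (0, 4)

Answer: (0, 4)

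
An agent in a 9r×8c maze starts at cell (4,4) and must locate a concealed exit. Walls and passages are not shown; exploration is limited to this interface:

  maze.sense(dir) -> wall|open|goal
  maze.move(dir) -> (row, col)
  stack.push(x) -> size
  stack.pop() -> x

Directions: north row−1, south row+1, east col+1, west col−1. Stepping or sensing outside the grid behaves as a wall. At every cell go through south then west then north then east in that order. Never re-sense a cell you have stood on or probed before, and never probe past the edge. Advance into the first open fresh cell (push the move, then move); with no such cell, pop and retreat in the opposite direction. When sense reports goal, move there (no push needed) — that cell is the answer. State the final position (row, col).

==> sense(dir=south)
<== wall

==> sense(dir=west)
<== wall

==> sense(dir=north)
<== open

==> push(x=north)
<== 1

==> move(dir=north)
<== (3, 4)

==> sense(dir=west)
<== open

==> push(x=west)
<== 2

==> move(dir=west)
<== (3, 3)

==> sense(dir=west)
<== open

==> push(x=west)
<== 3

==> move(dir=west)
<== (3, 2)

==> sense(dir=south)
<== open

==> push(x=south)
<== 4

==> move(dir=south)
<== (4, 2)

==> sense(dir=south)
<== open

==> push(x=south)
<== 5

==> move(dir=south)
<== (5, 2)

==> sense(dir=south)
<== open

==> push(x=south)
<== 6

==> move(dir=south)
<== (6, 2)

==> sense(dir=south)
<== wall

==> sense(dir=west)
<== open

==> push(x=west)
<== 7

==> move(dir=west)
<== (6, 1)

==> sense(dir=south)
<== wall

==> sense(dir=west)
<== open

==> push(x=west)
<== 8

==> move(dir=west)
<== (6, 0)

==> sense(dir=south)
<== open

==> push(x=south)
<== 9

==> move(dir=south)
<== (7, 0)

==> sense(dir=south)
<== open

==> push(x=south)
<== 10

==> move(dir=south)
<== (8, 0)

==> sense(dir=east)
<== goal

==> move(dir=east)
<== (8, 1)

Answer: (8, 1)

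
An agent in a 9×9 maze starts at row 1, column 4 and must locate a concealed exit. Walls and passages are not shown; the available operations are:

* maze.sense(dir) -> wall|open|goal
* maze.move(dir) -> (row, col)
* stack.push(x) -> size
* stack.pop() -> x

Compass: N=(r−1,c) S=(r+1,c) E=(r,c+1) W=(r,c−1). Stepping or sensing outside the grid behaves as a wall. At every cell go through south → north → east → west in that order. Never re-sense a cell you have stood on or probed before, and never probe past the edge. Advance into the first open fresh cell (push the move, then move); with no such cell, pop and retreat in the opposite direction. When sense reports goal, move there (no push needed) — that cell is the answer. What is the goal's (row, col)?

==> maze.sense(dir=south)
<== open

==> stack.push(x=south)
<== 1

==> maze.move(dir=south)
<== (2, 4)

==> maze.sense(dir=south)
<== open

==> stack.push(x=south)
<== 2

==> maze.move(dir=south)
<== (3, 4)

==> maze.sense(dir=south)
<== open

==> stack.push(x=south)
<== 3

==> maze.move(dir=south)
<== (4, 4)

==> maze.sense(dir=south)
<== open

==> stack.push(x=south)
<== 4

==> maze.move(dir=south)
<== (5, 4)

==> maze.sense(dir=south)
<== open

==> stack.push(x=south)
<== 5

==> maze.move(dir=south)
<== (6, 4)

==> maze.sense(dir=south)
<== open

==> stack.push(x=south)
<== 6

==> maze.move(dir=south)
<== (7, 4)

==> maze.sense(dir=south)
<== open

==> stack.push(x=south)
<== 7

==> maze.move(dir=south)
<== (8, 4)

==> maze.sense(dir=east)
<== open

==> stack.push(x=east)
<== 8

==> maze.move(dir=east)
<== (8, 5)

==> maze.sense(dir=north)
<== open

==> stack.push(x=north)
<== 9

==> maze.move(dir=north)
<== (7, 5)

==> maze.sense(dir=north)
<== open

==> stack.push(x=north)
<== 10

==> maze.move(dir=north)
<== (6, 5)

==> maze.sense(dir=north)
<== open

==> stack.push(x=north)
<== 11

==> maze.move(dir=north)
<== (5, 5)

==> maze.sense(dir=north)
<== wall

==> maze.sense(dir=east)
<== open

==> stack.push(x=east)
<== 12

==> maze.move(dir=east)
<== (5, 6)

==> maze.sense(dir=south)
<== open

==> stack.push(x=south)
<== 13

==> maze.move(dir=south)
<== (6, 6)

==> maze.sense(dir=south)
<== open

==> stack.push(x=south)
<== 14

==> maze.move(dir=south)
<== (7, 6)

==> maze.sense(dir=south)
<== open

==> stack.push(x=south)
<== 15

==> maze.move(dir=south)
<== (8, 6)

==> maze.sense(dir=east)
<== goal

==> maze.move(dir=east)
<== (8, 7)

Answer: (8, 7)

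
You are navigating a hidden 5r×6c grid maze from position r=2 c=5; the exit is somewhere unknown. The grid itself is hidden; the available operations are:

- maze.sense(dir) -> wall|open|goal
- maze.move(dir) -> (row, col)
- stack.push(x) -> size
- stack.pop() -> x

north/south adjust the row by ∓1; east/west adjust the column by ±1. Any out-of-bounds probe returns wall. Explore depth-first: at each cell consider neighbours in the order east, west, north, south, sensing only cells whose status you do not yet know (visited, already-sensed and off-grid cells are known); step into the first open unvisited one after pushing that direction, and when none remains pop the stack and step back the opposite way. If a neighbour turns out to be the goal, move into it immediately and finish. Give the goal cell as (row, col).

Then maze.sense(dir=west), which returns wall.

Invoking maze.sense(dir=north), → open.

Next I call stack.push(x=north), : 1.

Next I call maze.move(dir=north), which returns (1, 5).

Invoking maze.sense(dir=west), and observe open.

Invoking stack.push(x=west), — result: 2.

Using maze.move(dir=west), yielding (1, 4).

Then maze.sense(dir=west), which returns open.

Then stack.push(x=west), and get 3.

Then maze.move(dir=west), and observe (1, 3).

Now I run maze.sense(dir=west), → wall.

I try maze.sense(dir=north), yielding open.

Invoking stack.push(x=north), which returns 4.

I try maze.move(dir=north), yielding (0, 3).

I call maze.sense(dir=east), which returns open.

I invoke stack.push(x=east), which returns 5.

Then maze.move(dir=east), which returns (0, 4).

Then maze.sense(dir=east), yielding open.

I try stack.push(x=east), : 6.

Using maze.move(dir=east), and see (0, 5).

Then stack.pop(), which returns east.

I use maze.move(dir=west), and get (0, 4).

Invoking stack.pop(), — result: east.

I try maze.move(dir=west), and see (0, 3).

I call maze.sense(dir=west), which returns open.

Calling stack.push(x=west), yielding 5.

Calling maze.move(dir=west), which returns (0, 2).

Calling maze.sense(dir=west), which returns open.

I use stack.push(x=west), which returns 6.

I call maze.move(dir=west), → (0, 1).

Then maze.sense(dir=west), : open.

Now I run stack.push(x=west), yielding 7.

I use maze.move(dir=west), : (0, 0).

I run maze.sense(dir=south), and see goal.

Using maze.move(dir=south), which returns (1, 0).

Answer: (1, 0)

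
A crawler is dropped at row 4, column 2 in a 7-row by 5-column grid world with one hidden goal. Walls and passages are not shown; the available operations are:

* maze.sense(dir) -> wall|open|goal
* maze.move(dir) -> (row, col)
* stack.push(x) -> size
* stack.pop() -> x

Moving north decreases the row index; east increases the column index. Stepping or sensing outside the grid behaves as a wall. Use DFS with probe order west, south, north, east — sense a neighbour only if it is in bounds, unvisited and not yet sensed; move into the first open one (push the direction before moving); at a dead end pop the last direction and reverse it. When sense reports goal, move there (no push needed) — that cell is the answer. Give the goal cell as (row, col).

Do: maze.sense[dir=west]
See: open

Do: stack.push[x=west]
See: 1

Do: maze.move[dir=west]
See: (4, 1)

Do: maze.sense[dir=west]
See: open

Do: stack.push[x=west]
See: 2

Do: maze.move[dir=west]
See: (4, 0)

Do: maze.sense[dir=south]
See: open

Do: stack.push[x=south]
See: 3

Do: maze.move[dir=south]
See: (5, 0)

Do: maze.sense[dir=south]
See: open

Do: stack.push[x=south]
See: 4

Do: maze.move[dir=south]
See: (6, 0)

Do: maze.sense[dir=east]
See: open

Do: stack.push[x=east]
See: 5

Do: maze.move[dir=east]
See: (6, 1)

Do: maze.sense[dir=north]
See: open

Do: stack.push[x=north]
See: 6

Do: maze.move[dir=north]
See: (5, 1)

Do: maze.sense[dir=east]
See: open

Do: stack.push[x=east]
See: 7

Do: maze.move[dir=east]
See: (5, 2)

Do: maze.sense[dir=south]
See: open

Do: stack.push[x=south]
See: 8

Do: maze.move[dir=south]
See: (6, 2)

Do: maze.sense[dir=east]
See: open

Do: stack.push[x=east]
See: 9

Do: maze.move[dir=east]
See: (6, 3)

Do: maze.sense[dir=north]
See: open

Do: stack.push[x=north]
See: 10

Do: maze.move[dir=north]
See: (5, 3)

Do: maze.sense[dir=north]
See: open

Do: stack.push[x=north]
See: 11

Do: maze.move[dir=north]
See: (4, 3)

Do: maze.sense[dir=north]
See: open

Do: stack.push[x=north]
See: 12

Do: maze.move[dir=north]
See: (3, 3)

Do: maze.sense[dir=west]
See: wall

Do: maze.sense[dir=north]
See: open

Do: stack.push[x=north]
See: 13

Do: maze.move[dir=north]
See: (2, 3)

Do: maze.sense[dir=west]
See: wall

Do: maze.sense[dir=north]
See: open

Do: stack.push[x=north]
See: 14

Do: maze.move[dir=north]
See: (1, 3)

Do: maze.sense[dir=west]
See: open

Do: stack.push[x=west]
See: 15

Do: maze.move[dir=west]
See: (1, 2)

Do: maze.sense[dir=west]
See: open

Do: stack.push[x=west]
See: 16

Do: maze.move[dir=west]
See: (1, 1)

Do: maze.sense[dir=west]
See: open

Do: stack.push[x=west]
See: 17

Do: maze.move[dir=west]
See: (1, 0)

Do: maze.sense[dir=south]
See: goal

Do: maze.move[dir=south]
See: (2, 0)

Answer: (2, 0)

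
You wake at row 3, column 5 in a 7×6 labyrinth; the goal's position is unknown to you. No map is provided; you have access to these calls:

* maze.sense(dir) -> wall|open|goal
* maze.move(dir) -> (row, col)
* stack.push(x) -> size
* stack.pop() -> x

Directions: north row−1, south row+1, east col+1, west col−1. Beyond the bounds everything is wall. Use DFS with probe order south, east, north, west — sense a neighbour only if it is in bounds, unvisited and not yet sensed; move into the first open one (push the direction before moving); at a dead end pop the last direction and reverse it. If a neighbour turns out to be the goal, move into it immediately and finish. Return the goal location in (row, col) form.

$ maze.sense dir=south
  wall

$ maze.sense dir=north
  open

$ stack.push x=north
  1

$ maze.move dir=north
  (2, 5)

$ maze.sense dir=north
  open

$ stack.push x=north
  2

$ maze.move dir=north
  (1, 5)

$ maze.sense dir=north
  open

$ stack.push x=north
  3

$ maze.move dir=north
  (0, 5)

$ maze.sense dir=west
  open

$ stack.push x=west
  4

$ maze.move dir=west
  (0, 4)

$ maze.sense dir=south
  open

$ stack.push x=south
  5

$ maze.move dir=south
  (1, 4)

$ maze.sense dir=south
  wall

$ maze.sense dir=west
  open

$ stack.push x=west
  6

$ maze.move dir=west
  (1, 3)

$ maze.sense dir=south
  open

$ stack.push x=south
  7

$ maze.move dir=south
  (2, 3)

$ maze.sense dir=south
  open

$ stack.push x=south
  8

$ maze.move dir=south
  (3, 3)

$ maze.sense dir=south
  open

$ stack.push x=south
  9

$ maze.move dir=south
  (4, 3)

$ maze.sense dir=south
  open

$ stack.push x=south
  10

$ maze.move dir=south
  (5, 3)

$ maze.sense dir=south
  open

$ stack.push x=south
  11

$ maze.move dir=south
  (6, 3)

$ maze.sense dir=east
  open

$ stack.push x=east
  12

$ maze.move dir=east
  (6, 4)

$ maze.sense dir=east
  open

$ stack.push x=east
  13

$ maze.move dir=east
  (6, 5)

$ maze.sense dir=north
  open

$ stack.push x=north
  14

$ maze.move dir=north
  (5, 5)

$ maze.sense dir=west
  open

$ stack.push x=west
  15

$ maze.move dir=west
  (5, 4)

$ maze.sense dir=north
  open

$ stack.push x=north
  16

$ maze.move dir=north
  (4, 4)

$ maze.sense dir=north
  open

$ stack.push x=north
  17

$ maze.move dir=north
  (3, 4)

$ stack.pop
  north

$ maze.move dir=south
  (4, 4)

$ stack.pop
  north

$ maze.move dir=south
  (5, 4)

$ stack.pop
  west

$ maze.move dir=east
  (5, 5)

$ stack.pop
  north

$ maze.move dir=south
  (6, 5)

$ stack.pop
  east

$ maze.move dir=west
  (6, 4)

$ stack.pop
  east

$ maze.move dir=west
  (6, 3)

$ maze.sense dir=west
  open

$ stack.push x=west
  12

$ maze.move dir=west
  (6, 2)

$ maze.sense dir=north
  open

$ stack.push x=north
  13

$ maze.move dir=north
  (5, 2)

$ maze.sense dir=north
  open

$ stack.push x=north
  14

$ maze.move dir=north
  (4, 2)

$ maze.sense dir=north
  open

$ stack.push x=north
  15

$ maze.move dir=north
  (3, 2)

$ maze.sense dir=north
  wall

$ maze.sense dir=west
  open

$ stack.push x=west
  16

$ maze.move dir=west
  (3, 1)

$ maze.sense dir=south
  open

$ stack.push x=south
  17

$ maze.move dir=south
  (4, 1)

$ maze.sense dir=south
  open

$ stack.push x=south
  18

$ maze.move dir=south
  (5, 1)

$ maze.sense dir=south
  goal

$ maze.move dir=south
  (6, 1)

Answer: (6, 1)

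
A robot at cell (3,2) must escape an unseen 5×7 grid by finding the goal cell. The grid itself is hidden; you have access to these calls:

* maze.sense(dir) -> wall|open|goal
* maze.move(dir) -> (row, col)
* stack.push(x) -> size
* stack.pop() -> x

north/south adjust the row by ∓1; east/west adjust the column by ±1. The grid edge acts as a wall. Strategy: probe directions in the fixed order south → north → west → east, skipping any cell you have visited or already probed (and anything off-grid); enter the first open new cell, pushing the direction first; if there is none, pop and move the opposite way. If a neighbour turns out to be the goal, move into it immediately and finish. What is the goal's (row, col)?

I use maze.sense passing dir: south, which returns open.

Using stack.push passing x: south, yielding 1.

I call maze.move passing dir: south, yielding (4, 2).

I try maze.sense passing dir: west, which returns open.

Then stack.push passing x: west, → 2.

Invoking maze.move passing dir: west, yielding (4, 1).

I call maze.sense passing dir: north, and observe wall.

I run maze.sense passing dir: west, — result: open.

I invoke stack.push passing x: west, and observe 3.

Now I run maze.move passing dir: west, giving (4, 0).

I invoke maze.sense passing dir: north, yielding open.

Next I call stack.push passing x: north, — result: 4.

I run maze.move passing dir: north, which returns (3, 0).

Then maze.sense passing dir: north, : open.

Using stack.push passing x: north, → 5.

Then maze.move passing dir: north, and observe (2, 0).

I use maze.sense passing dir: north, and observe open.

Now I run stack.push passing x: north, and get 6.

I try maze.move passing dir: north, which returns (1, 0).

Calling maze.sense passing dir: north, → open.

I invoke stack.push passing x: north, yielding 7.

Next I call maze.move passing dir: north, giving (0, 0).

I call maze.sense passing dir: east, yielding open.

I invoke stack.push passing x: east, which returns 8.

Invoking maze.move passing dir: east, : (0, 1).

Now I run maze.sense passing dir: south, and observe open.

Invoking stack.push passing x: south, and get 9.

I run maze.move passing dir: south, : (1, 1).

I run maze.sense passing dir: south, yielding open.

Calling stack.push passing x: south, : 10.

I use maze.move passing dir: south, yielding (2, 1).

Invoking maze.sense passing dir: east, and observe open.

I run stack.push passing x: east, and get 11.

Now I run maze.move passing dir: east, and see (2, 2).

Now I run maze.sense passing dir: north, → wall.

I use maze.sense passing dir: east, and see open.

Invoking stack.push passing x: east, and observe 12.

I invoke maze.move passing dir: east, yielding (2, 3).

Then maze.sense passing dir: south, and observe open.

Invoking stack.push passing x: south, — result: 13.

I try maze.move passing dir: south, → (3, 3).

Next I call maze.sense passing dir: south, which returns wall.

I run maze.sense passing dir: east, giving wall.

I run stack.pop(), and see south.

Then maze.move passing dir: north, and get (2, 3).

Calling maze.sense passing dir: north, and get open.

I run stack.push passing x: north, : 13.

I invoke maze.move passing dir: north, yielding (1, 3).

Invoking maze.sense passing dir: north, : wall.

I use maze.sense passing dir: east, and see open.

I call stack.push passing x: east, giving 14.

Next I call maze.move passing dir: east, giving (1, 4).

Invoking maze.sense passing dir: south, giving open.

Invoking stack.push passing x: south, : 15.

Calling maze.move passing dir: south, and see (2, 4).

Then maze.sense passing dir: east, and see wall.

Using stack.pop, and observe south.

Calling maze.move passing dir: north, and see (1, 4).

Next I call maze.sense passing dir: north, — result: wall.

I try maze.sense passing dir: east, and see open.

I call stack.push passing x: east, → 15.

I try maze.move passing dir: east, and get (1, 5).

Now I run maze.sense passing dir: north, → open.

Using stack.push passing x: north, — result: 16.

Using maze.move passing dir: north, : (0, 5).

Then maze.sense passing dir: east, yielding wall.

I invoke stack.pop(), and see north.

I use maze.move passing dir: south, and get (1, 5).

Then maze.sense passing dir: east, and see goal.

I run maze.move passing dir: east, yielding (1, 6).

Answer: (1, 6)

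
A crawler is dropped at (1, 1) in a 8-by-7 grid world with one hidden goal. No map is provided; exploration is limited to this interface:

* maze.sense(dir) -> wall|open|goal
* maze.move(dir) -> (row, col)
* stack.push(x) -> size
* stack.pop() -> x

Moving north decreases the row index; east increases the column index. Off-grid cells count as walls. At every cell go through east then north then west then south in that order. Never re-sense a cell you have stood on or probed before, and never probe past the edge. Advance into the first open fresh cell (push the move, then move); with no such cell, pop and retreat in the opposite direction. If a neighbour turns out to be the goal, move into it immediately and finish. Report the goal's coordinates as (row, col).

% sense(dir=east) -> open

% push(x=east) -> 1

% move(dir=east) -> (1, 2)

% sense(dir=east) -> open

% push(x=east) -> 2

% move(dir=east) -> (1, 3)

% sense(dir=east) -> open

% push(x=east) -> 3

% move(dir=east) -> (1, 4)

% sense(dir=east) -> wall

% sense(dir=north) -> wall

% sense(dir=south) -> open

% push(x=south) -> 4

% move(dir=south) -> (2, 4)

% sense(dir=east) -> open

% push(x=east) -> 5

% move(dir=east) -> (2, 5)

% sense(dir=east) -> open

% push(x=east) -> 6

% move(dir=east) -> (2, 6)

% sense(dir=north) -> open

% push(x=north) -> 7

% move(dir=north) -> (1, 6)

% sense(dir=north) -> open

% push(x=north) -> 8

% move(dir=north) -> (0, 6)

% sense(dir=west) -> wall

% pop() -> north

% move(dir=south) -> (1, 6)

% pop() -> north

% move(dir=south) -> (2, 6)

% sense(dir=south) -> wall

% pop() -> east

% move(dir=west) -> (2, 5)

% sense(dir=south) -> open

% push(x=south) -> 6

% move(dir=south) -> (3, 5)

% sense(dir=west) -> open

% push(x=west) -> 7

% move(dir=west) -> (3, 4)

% sense(dir=west) -> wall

% sense(dir=south) -> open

% push(x=south) -> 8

% move(dir=south) -> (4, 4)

% sense(dir=east) -> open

% push(x=east) -> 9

% move(dir=east) -> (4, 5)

% sense(dir=east) -> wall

% sense(dir=south) -> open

% push(x=south) -> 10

% move(dir=south) -> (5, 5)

% sense(dir=east) -> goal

% move(dir=east) -> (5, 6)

Answer: (5, 6)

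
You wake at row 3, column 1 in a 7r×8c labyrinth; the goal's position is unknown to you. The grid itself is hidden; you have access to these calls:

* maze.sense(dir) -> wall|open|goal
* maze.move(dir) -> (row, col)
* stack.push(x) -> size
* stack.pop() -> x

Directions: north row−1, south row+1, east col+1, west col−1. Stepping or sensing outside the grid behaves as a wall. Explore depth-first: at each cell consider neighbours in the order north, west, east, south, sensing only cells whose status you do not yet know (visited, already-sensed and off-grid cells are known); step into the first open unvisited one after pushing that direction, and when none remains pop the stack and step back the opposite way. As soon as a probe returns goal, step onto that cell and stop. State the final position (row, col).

~$ maze.sense dir='north'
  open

~$ stack.push x='north'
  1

~$ maze.move dir='north'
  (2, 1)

~$ maze.sense dir='north'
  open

~$ stack.push x='north'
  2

~$ maze.move dir='north'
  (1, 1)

~$ maze.sense dir='north'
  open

~$ stack.push x='north'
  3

~$ maze.move dir='north'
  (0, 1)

~$ maze.sense dir='west'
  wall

~$ maze.sense dir='east'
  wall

~$ stack.pop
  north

~$ maze.move dir='south'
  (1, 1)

~$ maze.sense dir='west'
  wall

~$ maze.sense dir='east'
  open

~$ stack.push x='east'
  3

~$ maze.move dir='east'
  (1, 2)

~$ maze.sense dir='east'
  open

~$ stack.push x='east'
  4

~$ maze.move dir='east'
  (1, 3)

~$ maze.sense dir='north'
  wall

~$ maze.sense dir='east'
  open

~$ stack.push x='east'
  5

~$ maze.move dir='east'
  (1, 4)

~$ maze.sense dir='north'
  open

~$ stack.push x='north'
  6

~$ maze.move dir='north'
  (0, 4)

~$ maze.sense dir='east'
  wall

~$ stack.pop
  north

~$ maze.move dir='south'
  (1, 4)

~$ maze.sense dir='east'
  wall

~$ maze.sense dir='south'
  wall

~$ stack.pop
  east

~$ maze.move dir='west'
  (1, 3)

~$ maze.sense dir='south'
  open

~$ stack.push x='south'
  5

~$ maze.move dir='south'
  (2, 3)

~$ maze.sense dir='west'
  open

~$ stack.push x='west'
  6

~$ maze.move dir='west'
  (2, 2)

~$ maze.sense dir='south'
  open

~$ stack.push x='south'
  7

~$ maze.move dir='south'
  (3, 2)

~$ maze.sense dir='east'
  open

~$ stack.push x='east'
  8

~$ maze.move dir='east'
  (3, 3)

~$ maze.sense dir='east'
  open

~$ stack.push x='east'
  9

~$ maze.move dir='east'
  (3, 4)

~$ maze.sense dir='east'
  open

~$ stack.push x='east'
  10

~$ maze.move dir='east'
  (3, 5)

~$ maze.sense dir='north'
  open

~$ stack.push x='north'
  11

~$ maze.move dir='north'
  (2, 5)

~$ maze.sense dir='east'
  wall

~$ stack.pop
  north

~$ maze.move dir='south'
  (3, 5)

~$ maze.sense dir='east'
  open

~$ stack.push x='east'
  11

~$ maze.move dir='east'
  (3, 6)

~$ maze.sense dir='east'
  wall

~$ maze.sense dir='south'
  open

~$ stack.push x='south'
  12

~$ maze.move dir='south'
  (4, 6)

~$ maze.sense dir='west'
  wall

~$ maze.sense dir='east'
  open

~$ stack.push x='east'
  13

~$ maze.move dir='east'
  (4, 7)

~$ maze.sense dir='south'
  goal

~$ maze.move dir='south'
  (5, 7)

Answer: (5, 7)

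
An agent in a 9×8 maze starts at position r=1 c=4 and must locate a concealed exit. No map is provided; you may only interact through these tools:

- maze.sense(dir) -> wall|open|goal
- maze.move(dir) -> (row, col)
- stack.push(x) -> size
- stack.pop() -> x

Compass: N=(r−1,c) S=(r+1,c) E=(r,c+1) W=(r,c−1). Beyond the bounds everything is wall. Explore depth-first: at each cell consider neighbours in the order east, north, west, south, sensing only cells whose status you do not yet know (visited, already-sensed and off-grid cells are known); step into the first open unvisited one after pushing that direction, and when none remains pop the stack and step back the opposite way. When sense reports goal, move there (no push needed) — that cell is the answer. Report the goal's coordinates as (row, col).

[in] sense dir→east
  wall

[in] sense dir→north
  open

[in] push x→north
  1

[in] move dir→north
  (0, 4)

[in] sense dir→east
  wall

[in] sense dir→west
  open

[in] push x→west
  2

[in] move dir→west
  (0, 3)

[in] sense dir→west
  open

[in] push x→west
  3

[in] move dir→west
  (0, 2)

[in] sense dir→west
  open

[in] push x→west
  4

[in] move dir→west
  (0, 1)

[in] sense dir→west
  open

[in] push x→west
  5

[in] move dir→west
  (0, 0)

[in] sense dir→south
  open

[in] push x→south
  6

[in] move dir→south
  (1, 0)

[in] sense dir→east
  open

[in] push x→east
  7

[in] move dir→east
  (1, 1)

[in] sense dir→east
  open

[in] push x→east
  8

[in] move dir→east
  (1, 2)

[in] sense dir→east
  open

[in] push x→east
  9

[in] move dir→east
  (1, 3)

[in] sense dir→south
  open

[in] push x→south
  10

[in] move dir→south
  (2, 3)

[in] sense dir→east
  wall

[in] sense dir→west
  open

[in] push x→west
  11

[in] move dir→west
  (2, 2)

[in] sense dir→west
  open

[in] push x→west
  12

[in] move dir→west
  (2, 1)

[in] sense dir→west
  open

[in] push x→west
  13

[in] move dir→west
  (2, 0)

[in] sense dir→south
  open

[in] push x→south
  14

[in] move dir→south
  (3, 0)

[in] sense dir→east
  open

[in] push x→east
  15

[in] move dir→east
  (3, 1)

[in] sense dir→east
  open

[in] push x→east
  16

[in] move dir→east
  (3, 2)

[in] sense dir→east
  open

[in] push x→east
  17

[in] move dir→east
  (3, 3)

[in] sense dir→east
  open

[in] push x→east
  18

[in] move dir→east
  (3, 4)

[in] sense dir→east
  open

[in] push x→east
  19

[in] move dir→east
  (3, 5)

[in] sense dir→east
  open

[in] push x→east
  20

[in] move dir→east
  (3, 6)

[in] sense dir→east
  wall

[in] sense dir→north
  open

[in] push x→north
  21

[in] move dir→north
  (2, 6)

[in] sense dir→east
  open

[in] push x→east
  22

[in] move dir→east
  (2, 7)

[in] sense dir→north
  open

[in] push x→north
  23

[in] move dir→north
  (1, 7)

[in] sense dir→north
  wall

[in] sense dir→west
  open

[in] push x→west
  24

[in] move dir→west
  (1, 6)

[in] sense dir→north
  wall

[in] pop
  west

[in] move dir→east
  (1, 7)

[in] pop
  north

[in] move dir→south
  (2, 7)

[in] pop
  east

[in] move dir→west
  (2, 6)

[in] sense dir→west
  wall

[in] pop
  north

[in] move dir→south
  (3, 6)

[in] sense dir→south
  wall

[in] pop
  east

[in] move dir→west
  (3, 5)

[in] sense dir→south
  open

[in] push x→south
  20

[in] move dir→south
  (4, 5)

[in] sense dir→west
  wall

[in] sense dir→south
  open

[in] push x→south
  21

[in] move dir→south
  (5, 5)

[in] sense dir→east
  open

[in] push x→east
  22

[in] move dir→east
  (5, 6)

[in] sense dir→east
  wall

[in] sense dir→south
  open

[in] push x→south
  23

[in] move dir→south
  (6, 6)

[in] sense dir→east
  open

[in] push x→east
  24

[in] move dir→east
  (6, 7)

[in] sense dir→south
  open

[in] push x→south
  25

[in] move dir→south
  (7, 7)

[in] sense dir→west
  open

[in] push x→west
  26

[in] move dir→west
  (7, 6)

[in] sense dir→west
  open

[in] push x→west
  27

[in] move dir→west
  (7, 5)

[in] sense dir→north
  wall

[in] sense dir→west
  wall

[in] sense dir→south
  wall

[in] pop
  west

[in] move dir→east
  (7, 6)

[in] sense dir→south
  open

[in] push x→south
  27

[in] move dir→south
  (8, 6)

[in] sense dir→east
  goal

[in] move dir→east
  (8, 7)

Answer: (8, 7)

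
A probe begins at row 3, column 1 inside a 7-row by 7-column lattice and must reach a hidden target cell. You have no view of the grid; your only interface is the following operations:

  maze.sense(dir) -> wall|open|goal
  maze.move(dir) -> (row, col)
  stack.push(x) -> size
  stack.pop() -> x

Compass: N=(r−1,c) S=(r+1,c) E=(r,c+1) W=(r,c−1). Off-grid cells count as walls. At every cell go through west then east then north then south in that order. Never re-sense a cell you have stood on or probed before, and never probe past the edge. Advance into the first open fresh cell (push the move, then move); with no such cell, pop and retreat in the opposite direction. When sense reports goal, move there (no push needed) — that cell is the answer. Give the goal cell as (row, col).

>> maze.sense(dir→west)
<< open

>> stack.push(x→west)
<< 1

>> maze.move(dir→west)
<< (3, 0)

>> maze.sense(dir→north)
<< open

>> stack.push(x→north)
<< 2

>> maze.move(dir→north)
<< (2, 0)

>> maze.sense(dir→east)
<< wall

>> maze.sense(dir→north)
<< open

>> stack.push(x→north)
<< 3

>> maze.move(dir→north)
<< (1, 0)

>> maze.sense(dir→east)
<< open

>> stack.push(x→east)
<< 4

>> maze.move(dir→east)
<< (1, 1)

>> maze.sense(dir→east)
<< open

>> stack.push(x→east)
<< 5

>> maze.move(dir→east)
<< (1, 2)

>> maze.sense(dir→east)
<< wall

>> maze.sense(dir→north)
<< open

>> stack.push(x→north)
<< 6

>> maze.move(dir→north)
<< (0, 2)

>> maze.sense(dir→west)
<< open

>> stack.push(x→west)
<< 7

>> maze.move(dir→west)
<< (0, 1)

>> maze.sense(dir→west)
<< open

>> stack.push(x→west)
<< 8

>> maze.move(dir→west)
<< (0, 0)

>> stack.pop()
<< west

>> maze.move(dir→east)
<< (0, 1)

>> stack.pop()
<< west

>> maze.move(dir→east)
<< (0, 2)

>> maze.sense(dir→east)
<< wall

>> stack.pop()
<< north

>> maze.move(dir→south)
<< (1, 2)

>> maze.sense(dir→south)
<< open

>> stack.push(x→south)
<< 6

>> maze.move(dir→south)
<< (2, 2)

>> maze.sense(dir→east)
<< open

>> stack.push(x→east)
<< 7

>> maze.move(dir→east)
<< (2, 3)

>> maze.sense(dir→east)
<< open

>> stack.push(x→east)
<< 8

>> maze.move(dir→east)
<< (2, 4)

>> maze.sense(dir→east)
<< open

>> stack.push(x→east)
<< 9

>> maze.move(dir→east)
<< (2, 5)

>> maze.sense(dir→east)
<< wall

>> maze.sense(dir→north)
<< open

>> stack.push(x→north)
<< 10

>> maze.move(dir→north)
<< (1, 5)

>> maze.sense(dir→west)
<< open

>> stack.push(x→west)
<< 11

>> maze.move(dir→west)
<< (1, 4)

>> maze.sense(dir→north)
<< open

>> stack.push(x→north)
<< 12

>> maze.move(dir→north)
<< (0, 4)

>> maze.sense(dir→east)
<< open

>> stack.push(x→east)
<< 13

>> maze.move(dir→east)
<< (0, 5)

>> maze.sense(dir→east)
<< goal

>> maze.move(dir→east)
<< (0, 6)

Answer: (0, 6)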